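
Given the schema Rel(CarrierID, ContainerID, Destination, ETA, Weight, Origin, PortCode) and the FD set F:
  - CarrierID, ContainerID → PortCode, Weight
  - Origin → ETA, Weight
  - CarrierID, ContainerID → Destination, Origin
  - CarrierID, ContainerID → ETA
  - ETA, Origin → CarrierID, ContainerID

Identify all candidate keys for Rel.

Closure of {Origin} is {CarrierID, ContainerID, Destination, ETA, Origin, PortCode, Weight}, the whole schema; {Origin} is a candidate key.
Closure of {CarrierID, ContainerID} is {CarrierID, ContainerID, Destination, ETA, Origin, PortCode, Weight}, the whole schema; {CarrierID, ContainerID} is a candidate key.
No proper subset of any of these is a key, and no other minimal superkey exists.

{CarrierID, ContainerID}, {Origin}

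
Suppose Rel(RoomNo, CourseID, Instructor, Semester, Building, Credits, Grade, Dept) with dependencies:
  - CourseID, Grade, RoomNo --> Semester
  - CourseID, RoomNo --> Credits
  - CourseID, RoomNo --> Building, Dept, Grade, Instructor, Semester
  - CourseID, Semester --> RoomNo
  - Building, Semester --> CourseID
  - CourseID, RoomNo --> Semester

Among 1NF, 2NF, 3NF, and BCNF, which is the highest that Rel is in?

Candidate keys: {Building, Semester}, {CourseID, RoomNo}, {CourseID, Semester}. Prime attributes: {Building, CourseID, RoomNo, Semester}.
Each dependency's left side is a superkey — BCNF holds.

BCNF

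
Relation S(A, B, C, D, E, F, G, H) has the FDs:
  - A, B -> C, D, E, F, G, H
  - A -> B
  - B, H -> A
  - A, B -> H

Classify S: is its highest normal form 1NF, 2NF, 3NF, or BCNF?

Candidate keys: {A}, {B, H}. Prime attributes: {A, B, H}.
The left-hand side of every FD is a superkey, so BCNF is satisfied.

BCNF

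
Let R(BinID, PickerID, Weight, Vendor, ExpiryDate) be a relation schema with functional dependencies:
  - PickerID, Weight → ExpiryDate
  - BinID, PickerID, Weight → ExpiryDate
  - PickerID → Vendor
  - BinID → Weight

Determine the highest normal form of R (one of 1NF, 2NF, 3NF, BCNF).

1NF

Candidate key: {BinID, PickerID}. Prime attributes: {BinID, PickerID}.
PickerID, Weight → ExpiryDate: {PickerID, Weight}⁺ = {ExpiryDate, PickerID, Vendor, Weight}, which is not all of the attributes, so the left side is not a superkey — BCNF is violated.
PickerID, Weight → ExpiryDate determines the non-prime attribute {ExpiryDate} from a non-superkey — 3NF is violated.
The proper key subset {BinID} of {BinID, PickerID} determines non-prime {Weight}, so the relation is not even in 2NF.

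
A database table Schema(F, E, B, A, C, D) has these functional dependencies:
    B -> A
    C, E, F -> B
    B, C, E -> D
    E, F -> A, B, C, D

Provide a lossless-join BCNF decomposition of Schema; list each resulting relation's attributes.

{A, B}; {B, C, D, E}; {B, C, E, F}

Candidate key of the original relation: {E, F}.
{A, B, C, D, E, F}: {B} determines {A, B} here but is not a superkey — split on B -> A, giving {A, B} and {B, C, D, E, F}.
{A, B} has no BCNF violation.
{B, C, D, E, F}: {B, C, E} determines {B, C, D, E} here but is not a superkey — split on B, C, E -> D, giving {B, C, D, E} and {B, C, E, F}.
{B, C, D, E} has no BCNF violation.
{B, C, E, F} has no BCNF violation.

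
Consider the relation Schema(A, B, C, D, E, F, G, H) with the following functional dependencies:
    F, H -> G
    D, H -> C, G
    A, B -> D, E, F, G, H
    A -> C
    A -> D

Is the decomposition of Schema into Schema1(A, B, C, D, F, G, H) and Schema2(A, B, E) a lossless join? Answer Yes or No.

Yes

The shared attributes are {A, B} and {A, B}⁺ = {A, B, C, D, E, F, G, H}.
Schema1 is contained in that closure, so Schema1 ∩ Schema2 -> Schema1 holds and the join is lossless.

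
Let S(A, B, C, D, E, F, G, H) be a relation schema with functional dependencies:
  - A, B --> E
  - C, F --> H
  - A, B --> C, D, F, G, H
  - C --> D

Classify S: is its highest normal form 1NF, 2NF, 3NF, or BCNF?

Candidate key: {A, B}. Prime attributes: {A, B}.
C, F --> H: {C, F}⁺ = {C, D, F, H}, which is not all of the attributes, so the left side is not a superkey — BCNF is violated.
Because {H} is non-prime and the left side of C, F --> H is not a superkey, the relation is not in 3NF.
No proper subset of a key has a non-prime attribute in its closure, so there is no partial dependency; 2NF holds.

2NF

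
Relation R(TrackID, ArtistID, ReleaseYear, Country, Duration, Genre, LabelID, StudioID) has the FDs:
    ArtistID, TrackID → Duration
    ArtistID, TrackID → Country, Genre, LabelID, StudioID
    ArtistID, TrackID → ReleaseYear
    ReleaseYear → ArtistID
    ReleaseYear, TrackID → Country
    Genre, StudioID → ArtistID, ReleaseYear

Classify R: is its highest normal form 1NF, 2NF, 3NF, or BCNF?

Candidate keys: {ArtistID, TrackID}, {Genre, StudioID, TrackID}, {ReleaseYear, TrackID}. Prime attributes: {ArtistID, Genre, ReleaseYear, StudioID, TrackID}.
For ReleaseYear → ArtistID we have {ReleaseYear}⁺ = {ArtistID, ReleaseYear}; {ReleaseYear} is not a superkey, so BCNF fails.
Its right-hand attributes {ArtistID} are all prime, as are those of every other non-superkey FD — the relation is in 3NF.

3NF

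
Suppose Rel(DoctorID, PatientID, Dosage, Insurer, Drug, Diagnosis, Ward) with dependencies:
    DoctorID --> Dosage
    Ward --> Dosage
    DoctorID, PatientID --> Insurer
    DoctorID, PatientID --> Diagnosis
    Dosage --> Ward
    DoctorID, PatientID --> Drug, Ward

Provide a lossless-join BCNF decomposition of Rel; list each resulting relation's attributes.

Candidate key of the original relation: {DoctorID, PatientID}.
{Diagnosis, DoctorID, Dosage, Drug, Insurer, PatientID, Ward}: {DoctorID} determines {DoctorID, Dosage, Ward} here but is not a superkey — split on DoctorID --> Dosage, Ward, giving {DoctorID, Dosage, Ward} and {Diagnosis, DoctorID, Drug, Insurer, PatientID}.
{DoctorID, Dosage, Ward}: {Ward} determines {Dosage, Ward} here but is not a superkey — split on Ward --> Dosage, giving {Dosage, Ward} and {DoctorID, Ward}.
{Dosage, Ward} has no BCNF violation.
{DoctorID, Ward} has no BCNF violation.
{Diagnosis, DoctorID, Drug, Insurer, PatientID} has no BCNF violation.

{Diagnosis, DoctorID, Drug, Insurer, PatientID}; {DoctorID, Ward}; {Dosage, Ward}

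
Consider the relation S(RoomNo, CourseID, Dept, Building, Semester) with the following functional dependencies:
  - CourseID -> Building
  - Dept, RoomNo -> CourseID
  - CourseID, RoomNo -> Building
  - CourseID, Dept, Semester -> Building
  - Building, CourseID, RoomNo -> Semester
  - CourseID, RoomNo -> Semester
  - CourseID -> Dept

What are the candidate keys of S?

{CourseID, RoomNo}, {Dept, RoomNo}

{RoomNo} never appears on the right of any FD, so every key must include it.
Closure of {CourseID, RoomNo} is {Building, CourseID, Dept, RoomNo, Semester}, the whole schema; {CourseID, RoomNo} is a candidate key.
Closure of {Dept, RoomNo} is {Building, CourseID, Dept, RoomNo, Semester}, the whole schema; {Dept, RoomNo} is a candidate key.
Any other superkey properly contains one of these, so there are no further candidate keys.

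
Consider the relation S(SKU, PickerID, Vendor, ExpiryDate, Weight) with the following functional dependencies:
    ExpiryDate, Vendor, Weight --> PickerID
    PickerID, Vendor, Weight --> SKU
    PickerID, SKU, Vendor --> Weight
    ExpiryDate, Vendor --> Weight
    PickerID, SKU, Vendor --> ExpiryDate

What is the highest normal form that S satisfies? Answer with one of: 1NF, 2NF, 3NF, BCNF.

BCNF

Candidate keys: {ExpiryDate, Vendor}, {PickerID, SKU, Vendor}, {PickerID, Vendor, Weight}. Prime attributes: {ExpiryDate, PickerID, SKU, Vendor, Weight}.
The left-hand side of every FD is a superkey, so BCNF is satisfied.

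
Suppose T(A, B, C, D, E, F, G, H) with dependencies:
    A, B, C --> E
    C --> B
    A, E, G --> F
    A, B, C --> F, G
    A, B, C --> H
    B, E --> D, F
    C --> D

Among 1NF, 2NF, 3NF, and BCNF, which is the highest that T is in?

Candidate key: {A, C}. Prime attributes: {A, C}.
C --> B: {C}⁺ = {B, C, D}, which is not all of the attributes, so the left side is not a superkey — BCNF is violated.
Because {B} is non-prime and the left side of C --> B is not a superkey, the relation is not in 3NF.
Since {C} ⊂ {A, C} and {C}⁺ ⊇ {B, D} with {B, D} non-prime, there is a partial dependency; 2NF fails.

1NF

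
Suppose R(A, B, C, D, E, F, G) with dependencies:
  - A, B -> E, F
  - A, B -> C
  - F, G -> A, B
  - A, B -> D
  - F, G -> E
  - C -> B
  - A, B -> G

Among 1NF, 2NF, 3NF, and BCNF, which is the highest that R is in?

Candidate keys: {A, B}, {A, C}, {F, G}. Prime attributes: {A, B, C, F, G}.
C -> B: {C}⁺ = {B, C}, which is not all of the attributes, so the left side is not a superkey — BCNF is violated.
But every attribute on its right side ({B}) is prime, and the same holds for every other non-superkey FD, so 3NF still holds.

3NF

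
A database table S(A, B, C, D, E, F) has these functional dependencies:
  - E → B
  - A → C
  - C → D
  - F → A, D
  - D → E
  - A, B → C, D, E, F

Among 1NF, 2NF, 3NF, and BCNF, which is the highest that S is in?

2NF

Candidate keys: {A}, {F}. Prime attributes: {A, F}.
For E → B we have {E}⁺ = {B, E}; {E} is not a superkey, so BCNF fails.
E → B has non-prime {B} on the right and a non-superkey on the left, so 3NF fails.
All keys have size 1, which rules out partial dependencies — 2NF is satisfied.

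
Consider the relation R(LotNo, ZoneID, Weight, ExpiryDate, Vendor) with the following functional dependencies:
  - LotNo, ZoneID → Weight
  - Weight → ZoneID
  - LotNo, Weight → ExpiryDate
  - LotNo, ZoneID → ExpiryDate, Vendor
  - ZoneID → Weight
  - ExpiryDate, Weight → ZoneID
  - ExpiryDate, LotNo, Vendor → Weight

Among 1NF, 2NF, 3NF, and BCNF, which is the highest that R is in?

Candidate keys: {ExpiryDate, LotNo, Vendor}, {LotNo, Weight}, {LotNo, ZoneID}. Prime attributes: {ExpiryDate, LotNo, Vendor, Weight, ZoneID}.
For Weight → ZoneID we have {Weight}⁺ = {Weight, ZoneID}; {Weight} is not a superkey, so BCNF fails.
But every attribute on its right side ({ZoneID}) is prime, and the same holds for every other non-superkey FD, so 3NF still holds.

3NF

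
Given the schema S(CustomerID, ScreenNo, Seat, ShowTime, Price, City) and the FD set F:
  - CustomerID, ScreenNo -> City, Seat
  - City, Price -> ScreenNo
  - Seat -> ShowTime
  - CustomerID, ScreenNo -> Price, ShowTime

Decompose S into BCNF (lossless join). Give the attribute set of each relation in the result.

{City, CustomerID, Price, Seat}; {City, Price, ScreenNo}; {Seat, ShowTime}

Candidate keys of the original relation: {City, CustomerID, Price}, {CustomerID, ScreenNo}.
{City, CustomerID, Price, ScreenNo, Seat, ShowTime}: {City, Price} determines {City, Price, ScreenNo} here but is not a superkey — split on City, Price -> ScreenNo, giving {City, Price, ScreenNo} and {City, CustomerID, Price, Seat, ShowTime}.
{City, Price, ScreenNo} is in BCNF.
{City, CustomerID, Price, Seat, ShowTime}: {Seat} determines {Seat, ShowTime} here but is not a superkey — split on Seat -> ShowTime, giving {Seat, ShowTime} and {City, CustomerID, Price, Seat}.
{Seat, ShowTime} is in BCNF.
{City, CustomerID, Price, Seat} is in BCNF.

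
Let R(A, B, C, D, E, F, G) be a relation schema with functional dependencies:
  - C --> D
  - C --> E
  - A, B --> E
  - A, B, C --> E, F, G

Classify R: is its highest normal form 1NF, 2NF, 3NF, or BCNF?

1NF

Candidate key: {A, B, C}. Prime attributes: {A, B, C}.
C --> D: {C}⁺ = {C, D, E}, which is not all of the attributes, so the left side is not a superkey — BCNF is violated.
C --> D determines the non-prime attribute {D} from a non-superkey — 3NF is violated.
Since {C} ⊂ {A, B, C} and {C}⁺ ⊇ {D, E} with {D, E} non-prime, there is a partial dependency; 2NF fails.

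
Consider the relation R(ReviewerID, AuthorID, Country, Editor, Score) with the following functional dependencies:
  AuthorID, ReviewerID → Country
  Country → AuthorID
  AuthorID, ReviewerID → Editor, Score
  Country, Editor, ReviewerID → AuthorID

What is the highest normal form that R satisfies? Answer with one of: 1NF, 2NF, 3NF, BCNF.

3NF

Candidate keys: {AuthorID, ReviewerID}, {Country, ReviewerID}. Prime attributes: {AuthorID, Country, ReviewerID}.
Country → AuthorID breaks BCNF: {Country}⁺ = {AuthorID, Country}, so {Country} is not a superkey.
Since {AuthorID} ⊆ prime attributes and every other non-superkey FD also has a prime right side, the schema is in 3NF.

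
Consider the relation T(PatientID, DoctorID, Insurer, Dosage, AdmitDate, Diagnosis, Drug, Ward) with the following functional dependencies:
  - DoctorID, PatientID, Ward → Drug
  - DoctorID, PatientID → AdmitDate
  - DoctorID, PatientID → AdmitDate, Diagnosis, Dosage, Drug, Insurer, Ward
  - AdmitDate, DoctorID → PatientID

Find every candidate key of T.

No FD produces {DoctorID}, so it must be in every candidate key.
{AdmitDate, DoctorID}⁺ = {AdmitDate, Diagnosis, DoctorID, Dosage, Drug, Insurer, PatientID, Ward} — all of the relation — so {AdmitDate, DoctorID} is a candidate key.
{DoctorID, PatientID}⁺ = {AdmitDate, Diagnosis, DoctorID, Dosage, Drug, Insurer, PatientID, Ward} — all of the relation — so {DoctorID, PatientID} is a candidate key.
These are minimal and exhaustive — every other superkey contains one of them.

{AdmitDate, DoctorID}, {DoctorID, PatientID}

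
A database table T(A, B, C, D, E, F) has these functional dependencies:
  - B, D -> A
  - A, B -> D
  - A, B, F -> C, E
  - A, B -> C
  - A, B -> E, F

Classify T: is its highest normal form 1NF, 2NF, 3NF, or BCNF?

Candidate keys: {A, B}, {B, D}. Prime attributes: {A, B, D}.
Every FD has a superkey on the left, so the relation is in BCNF.

BCNF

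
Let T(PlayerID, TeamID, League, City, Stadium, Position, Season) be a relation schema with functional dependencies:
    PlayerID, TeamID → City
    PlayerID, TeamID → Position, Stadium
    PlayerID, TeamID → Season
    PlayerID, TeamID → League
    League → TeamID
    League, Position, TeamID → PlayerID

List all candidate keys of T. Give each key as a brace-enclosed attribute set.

{League, PlayerID} is a candidate key since {League, PlayerID}⁺ = {City, League, PlayerID, Position, Season, Stadium, TeamID} covers every attribute.
{League, Position} is a candidate key since {League, Position}⁺ = {City, League, PlayerID, Position, Season, Stadium, TeamID} covers every attribute.
{PlayerID, TeamID} is a candidate key since {PlayerID, TeamID}⁺ = {City, League, PlayerID, Position, Season, Stadium, TeamID} covers every attribute.
Any other superkey properly contains one of these, so there are no further candidate keys.

{League, PlayerID}, {League, Position}, {PlayerID, TeamID}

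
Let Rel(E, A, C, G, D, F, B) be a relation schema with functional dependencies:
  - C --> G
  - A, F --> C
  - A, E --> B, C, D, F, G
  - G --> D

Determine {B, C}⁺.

{B, C, D, G}

Start with {B, C}.
C --> G applies; add {G} → now {B, C, G}.
G --> D applies; add {D} → now {B, C, D, G}.
No further FD applies.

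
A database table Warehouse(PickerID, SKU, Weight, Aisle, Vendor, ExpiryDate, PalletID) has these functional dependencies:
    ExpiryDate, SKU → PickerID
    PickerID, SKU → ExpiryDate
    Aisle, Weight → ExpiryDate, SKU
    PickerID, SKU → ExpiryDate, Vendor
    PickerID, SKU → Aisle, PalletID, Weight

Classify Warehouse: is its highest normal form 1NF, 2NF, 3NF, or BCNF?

BCNF

Candidate keys: {Aisle, Weight}, {ExpiryDate, SKU}, {PickerID, SKU}. Prime attributes: {Aisle, ExpiryDate, PickerID, SKU, Weight}.
Each dependency's left side is a superkey — BCNF holds.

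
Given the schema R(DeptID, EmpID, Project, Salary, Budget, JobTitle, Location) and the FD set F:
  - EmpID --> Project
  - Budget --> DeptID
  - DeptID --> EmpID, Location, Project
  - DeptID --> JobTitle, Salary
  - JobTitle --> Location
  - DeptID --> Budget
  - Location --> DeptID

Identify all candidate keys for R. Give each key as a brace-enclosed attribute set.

Closure of {Budget} is {Budget, DeptID, EmpID, JobTitle, Location, Project, Salary}, the whole schema; {Budget} is a candidate key.
Closure of {DeptID} is {Budget, DeptID, EmpID, JobTitle, Location, Project, Salary}, the whole schema; {DeptID} is a candidate key.
Closure of {JobTitle} is {Budget, DeptID, EmpID, JobTitle, Location, Project, Salary}, the whole schema; {JobTitle} is a candidate key.
Closure of {Location} is {Budget, DeptID, EmpID, JobTitle, Location, Project, Salary}, the whole schema; {Location} is a candidate key.
No proper subset of any of these is a key, and no other minimal superkey exists.

{Budget}, {DeptID}, {JobTitle}, {Location}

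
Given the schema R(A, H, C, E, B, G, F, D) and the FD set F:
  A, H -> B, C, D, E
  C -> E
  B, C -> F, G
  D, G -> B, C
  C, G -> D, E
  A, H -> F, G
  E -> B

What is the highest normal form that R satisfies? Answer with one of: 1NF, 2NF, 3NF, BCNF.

Candidate key: {A, H}. Prime attributes: {A, H}.
C -> E breaks BCNF: {C}⁺ = {B, C, D, E, F, G}, so {C} is not a superkey.
C -> E has non-prime {E} on the right and a non-superkey on the left, so 3NF fails.
No proper subset of a key has a non-prime attribute in its closure, so there is no partial dependency; 2NF holds.

2NF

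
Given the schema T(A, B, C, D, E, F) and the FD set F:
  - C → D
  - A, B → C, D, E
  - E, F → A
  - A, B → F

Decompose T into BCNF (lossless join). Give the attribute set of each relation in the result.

Candidate keys of the original relation: {A, B}, {B, E, F}.
Within {A, B, C, D, E, F}: {C}⁺ ∩ {A, B, C, D, E, F} = {C, D}, not the whole set, so C → D violates BCNF; decompose into {C, D} and {A, B, C, E, F}.
{C, D} is in BCNF.
Within {A, B, C, E, F}: {E, F}⁺ ∩ {A, B, C, E, F} = {A, E, F}, not the whole set, so E, F → A violates BCNF; decompose into {A, E, F} and {B, C, E, F}.
{A, E, F} is in BCNF.
{B, C, E, F} is in BCNF.

{A, E, F}; {B, C, E, F}; {C, D}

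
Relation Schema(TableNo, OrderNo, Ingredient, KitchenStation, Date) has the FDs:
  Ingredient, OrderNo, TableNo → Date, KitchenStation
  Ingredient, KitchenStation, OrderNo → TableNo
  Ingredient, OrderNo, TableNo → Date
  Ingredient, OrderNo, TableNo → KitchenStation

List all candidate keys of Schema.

{Ingredient, OrderNo} never appear on the right of any FD, so every key must include all of them.
{Ingredient, KitchenStation, OrderNo}⁺ = {Date, Ingredient, KitchenStation, OrderNo, TableNo} — all of the relation — so {Ingredient, KitchenStation, OrderNo} is a candidate key.
{Ingredient, OrderNo, TableNo}⁺ = {Date, Ingredient, KitchenStation, OrderNo, TableNo} — all of the relation — so {Ingredient, OrderNo, TableNo} is a candidate key.
These are minimal and exhaustive — every other superkey contains one of them.

{Ingredient, KitchenStation, OrderNo}, {Ingredient, OrderNo, TableNo}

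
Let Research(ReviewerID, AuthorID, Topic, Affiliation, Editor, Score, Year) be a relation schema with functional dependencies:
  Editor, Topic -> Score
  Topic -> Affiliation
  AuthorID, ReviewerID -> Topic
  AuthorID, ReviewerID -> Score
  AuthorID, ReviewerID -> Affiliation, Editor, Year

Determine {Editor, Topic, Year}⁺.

Start with {Editor, Topic, Year}.
Editor, Topic -> Score applies; add {Score} → now {Editor, Score, Topic, Year}.
Topic -> Affiliation applies; add {Affiliation} → now {Affiliation, Editor, Score, Topic, Year}.
No further FD applies.

{Affiliation, Editor, Score, Topic, Year}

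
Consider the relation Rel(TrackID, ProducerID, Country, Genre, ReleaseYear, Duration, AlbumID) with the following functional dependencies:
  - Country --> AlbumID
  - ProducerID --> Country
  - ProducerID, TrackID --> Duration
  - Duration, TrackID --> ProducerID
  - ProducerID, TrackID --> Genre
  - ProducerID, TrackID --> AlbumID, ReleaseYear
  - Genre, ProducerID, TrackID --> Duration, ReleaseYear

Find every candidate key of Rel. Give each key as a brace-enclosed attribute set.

{Duration, TrackID}, {ProducerID, TrackID}

{TrackID} never appears on the right of any FD, so every key must include it.
{Duration, TrackID} is a candidate key since {Duration, TrackID}⁺ = {AlbumID, Country, Duration, Genre, ProducerID, ReleaseYear, TrackID} covers every attribute.
{ProducerID, TrackID} is a candidate key since {ProducerID, TrackID}⁺ = {AlbumID, Country, Duration, Genre, ProducerID, ReleaseYear, TrackID} covers every attribute.
These are minimal and exhaustive — every other superkey contains one of them.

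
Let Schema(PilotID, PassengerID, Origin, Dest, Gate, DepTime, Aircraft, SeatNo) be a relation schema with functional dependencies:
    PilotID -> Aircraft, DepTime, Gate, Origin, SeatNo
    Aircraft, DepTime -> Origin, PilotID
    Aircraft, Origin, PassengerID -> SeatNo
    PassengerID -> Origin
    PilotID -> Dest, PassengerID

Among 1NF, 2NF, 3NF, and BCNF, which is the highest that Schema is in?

Candidate keys: {Aircraft, DepTime}, {PilotID}. Prime attributes: {Aircraft, DepTime, PilotID}.
For Aircraft, Origin, PassengerID -> SeatNo we have {Aircraft, Origin, PassengerID}⁺ = {Aircraft, Origin, PassengerID, SeatNo}; {Aircraft, Origin, PassengerID} is not a superkey, so BCNF fails.
Because {SeatNo} is non-prime and the left side of Aircraft, Origin, PassengerID -> SeatNo is not a superkey, the relation is not in 3NF.
No non-prime attribute depends on a proper subset of any candidate key, so 2NF holds.

2NF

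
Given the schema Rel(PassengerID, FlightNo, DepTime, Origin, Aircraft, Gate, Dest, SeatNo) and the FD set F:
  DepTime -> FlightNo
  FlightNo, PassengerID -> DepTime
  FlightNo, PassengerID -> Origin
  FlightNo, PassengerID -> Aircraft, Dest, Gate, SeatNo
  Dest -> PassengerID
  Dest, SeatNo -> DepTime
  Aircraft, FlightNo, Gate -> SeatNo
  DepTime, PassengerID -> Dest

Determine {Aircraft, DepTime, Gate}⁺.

Start with {Aircraft, DepTime, Gate}.
DepTime -> FlightNo applies; add {FlightNo} → now {Aircraft, DepTime, FlightNo, Gate}.
Aircraft, FlightNo, Gate -> SeatNo applies; add {SeatNo} → now {Aircraft, DepTime, FlightNo, Gate, SeatNo}.
No further FD applies.

{Aircraft, DepTime, FlightNo, Gate, SeatNo}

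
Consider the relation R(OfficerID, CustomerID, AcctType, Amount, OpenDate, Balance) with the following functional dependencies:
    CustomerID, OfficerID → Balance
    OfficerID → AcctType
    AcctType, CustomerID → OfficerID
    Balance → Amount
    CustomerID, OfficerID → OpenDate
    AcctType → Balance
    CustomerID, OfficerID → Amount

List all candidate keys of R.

{AcctType, CustomerID}, {CustomerID, OfficerID}

Attributes never on any right-hand side: {CustomerID} — every candidate key must contain it.
{AcctType, CustomerID}⁺ = {AcctType, Amount, Balance, CustomerID, OfficerID, OpenDate} — all of the relation — so {AcctType, CustomerID} is a candidate key.
{CustomerID, OfficerID}⁺ = {AcctType, Amount, Balance, CustomerID, OfficerID, OpenDate} — all of the relation — so {CustomerID, OfficerID} is a candidate key.
No proper subset of any of these is a key, and no other minimal superkey exists.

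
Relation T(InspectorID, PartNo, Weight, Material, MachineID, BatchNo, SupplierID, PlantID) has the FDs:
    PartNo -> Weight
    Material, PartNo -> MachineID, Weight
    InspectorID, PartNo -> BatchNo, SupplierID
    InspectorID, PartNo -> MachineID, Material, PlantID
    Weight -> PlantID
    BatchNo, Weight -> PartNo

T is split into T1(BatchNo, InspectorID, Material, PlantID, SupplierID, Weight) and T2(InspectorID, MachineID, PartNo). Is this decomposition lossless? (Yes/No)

No

The shared attributes are {InspectorID} and {InspectorID}⁺ = {InspectorID}.
Neither T1 nor T2 is contained in that closure, so the decomposition is lossy.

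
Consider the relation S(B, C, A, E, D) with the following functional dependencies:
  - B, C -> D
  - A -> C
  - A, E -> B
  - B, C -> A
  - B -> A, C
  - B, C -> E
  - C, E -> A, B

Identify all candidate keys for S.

{A, E}, {B}, {C, E}

{B} is a candidate key since {B}⁺ = {A, B, C, D, E} covers every attribute.
{A, E} is a candidate key since {A, E}⁺ = {A, B, C, D, E} covers every attribute.
{C, E} is a candidate key since {C, E}⁺ = {A, B, C, D, E} covers every attribute.
No proper subset of any of these is a key, and no other minimal superkey exists.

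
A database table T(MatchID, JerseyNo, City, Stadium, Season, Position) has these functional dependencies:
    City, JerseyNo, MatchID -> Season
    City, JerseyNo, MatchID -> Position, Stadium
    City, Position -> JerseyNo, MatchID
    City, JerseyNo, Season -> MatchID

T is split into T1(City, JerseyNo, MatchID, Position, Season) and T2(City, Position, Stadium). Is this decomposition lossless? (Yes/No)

T1 ∩ T2 = {City, Position}; its closure under F is {City, JerseyNo, MatchID, Position, Season, Stadium}.
T1 is contained in that closure, so T1 ∩ T2 -> T1 holds and the join is lossless.

Yes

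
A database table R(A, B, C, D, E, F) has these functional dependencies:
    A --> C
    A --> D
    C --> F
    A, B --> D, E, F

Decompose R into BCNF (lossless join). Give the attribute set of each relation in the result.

Candidate key of the original relation: {A, B}.
{A, B, C, D, E, F}: {A} determines {A, C, D, F} here but is not a superkey — split on A --> C, D, F, giving {A, C, D, F} and {A, B, E}.
{A, C, D, F}: {C} determines {C, F} here but is not a superkey — split on C --> F, giving {C, F} and {A, C, D}.
{C, F} is in BCNF.
{A, C, D} is in BCNF.
{A, B, E} is in BCNF.

{A, B, E}; {A, C, D}; {C, F}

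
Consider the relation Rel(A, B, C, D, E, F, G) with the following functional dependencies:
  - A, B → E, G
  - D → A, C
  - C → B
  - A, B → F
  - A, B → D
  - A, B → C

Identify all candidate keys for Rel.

{A, B}, {A, C}, {D}

Closure of {D} is {A, B, C, D, E, F, G}, the whole schema; {D} is a candidate key.
Closure of {A, B} is {A, B, C, D, E, F, G}, the whole schema; {A, B} is a candidate key.
Closure of {A, C} is {A, B, C, D, E, F, G}, the whole schema; {A, C} is a candidate key.
Any other superkey properly contains one of these, so there are no further candidate keys.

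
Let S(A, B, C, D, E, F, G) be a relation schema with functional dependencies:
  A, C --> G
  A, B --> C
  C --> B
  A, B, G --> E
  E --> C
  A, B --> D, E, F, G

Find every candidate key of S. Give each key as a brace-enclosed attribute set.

{A, B}, {A, C}, {A, E}

Attributes never on any right-hand side: {A} — every candidate key must contain it.
{A, B} is a candidate key since {A, B}⁺ = {A, B, C, D, E, F, G} covers every attribute.
{A, C} is a candidate key since {A, C}⁺ = {A, B, C, D, E, F, G} covers every attribute.
{A, E} is a candidate key since {A, E}⁺ = {A, B, C, D, E, F, G} covers every attribute.
No proper subset of any of these is a key, and no other minimal superkey exists.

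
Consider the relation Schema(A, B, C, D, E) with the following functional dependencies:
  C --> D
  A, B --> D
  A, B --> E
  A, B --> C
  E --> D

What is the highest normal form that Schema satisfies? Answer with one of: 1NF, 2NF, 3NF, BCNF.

2NF

Candidate key: {A, B}. Prime attributes: {A, B}.
For C --> D we have {C}⁺ = {C, D}; {C} is not a superkey, so BCNF fails.
Because {D} is non-prime and the left side of C --> D is not a superkey, the relation is not in 3NF.
Checking every proper subset of each key, none determines a non-prime attribute — 2NF is satisfied.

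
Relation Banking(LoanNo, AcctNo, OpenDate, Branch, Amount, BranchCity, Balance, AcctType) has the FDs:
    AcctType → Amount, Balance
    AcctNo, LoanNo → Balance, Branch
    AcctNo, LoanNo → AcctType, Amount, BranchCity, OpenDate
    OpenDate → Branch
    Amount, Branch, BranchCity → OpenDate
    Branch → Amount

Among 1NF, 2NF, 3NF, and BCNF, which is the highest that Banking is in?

Candidate key: {AcctNo, LoanNo}. Prime attributes: {AcctNo, LoanNo}.
AcctType → Amount, Balance: {AcctType}⁺ = {AcctType, Amount, Balance}, which is not all of the attributes, so the left side is not a superkey — BCNF is violated.
AcctType → Amount, Balance has non-prime {Amount, Balance} on the right and a non-superkey on the left, so 3NF fails.
No non-prime attribute depends on a proper subset of any candidate key, so 2NF holds.

2NF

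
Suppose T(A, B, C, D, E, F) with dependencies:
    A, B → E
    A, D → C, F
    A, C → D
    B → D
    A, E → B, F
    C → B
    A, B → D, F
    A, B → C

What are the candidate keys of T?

Attributes never on any right-hand side: {A} — every candidate key must contain it.
{A, B}⁺ = {A, B, C, D, E, F} — all of the relation — so {A, B} is a candidate key.
{A, C}⁺ = {A, B, C, D, E, F} — all of the relation — so {A, C} is a candidate key.
{A, D}⁺ = {A, B, C, D, E, F} — all of the relation — so {A, D} is a candidate key.
{A, E}⁺ = {A, B, C, D, E, F} — all of the relation — so {A, E} is a candidate key.
No proper subset of any of these is a key, and no other minimal superkey exists.

{A, B}, {A, C}, {A, D}, {A, E}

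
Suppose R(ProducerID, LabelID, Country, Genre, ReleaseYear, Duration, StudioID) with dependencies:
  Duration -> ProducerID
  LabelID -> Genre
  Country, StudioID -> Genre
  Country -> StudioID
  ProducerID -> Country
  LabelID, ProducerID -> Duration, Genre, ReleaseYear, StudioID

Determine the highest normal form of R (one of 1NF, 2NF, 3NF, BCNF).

1NF

Candidate keys: {Duration, LabelID}, {LabelID, ProducerID}. Prime attributes: {Duration, LabelID, ProducerID}.
Duration -> ProducerID breaks BCNF: {Duration}⁺ = {Country, Duration, Genre, ProducerID, StudioID}, so {Duration} is not a superkey.
LabelID -> Genre determines the non-prime attribute {Genre} from a non-superkey — 3NF is violated.
Since {Duration} ⊂ {Duration, LabelID} and {Duration}⁺ ⊇ {Country, Genre, StudioID} with {Country, Genre, StudioID} non-prime, there is a partial dependency; 2NF fails.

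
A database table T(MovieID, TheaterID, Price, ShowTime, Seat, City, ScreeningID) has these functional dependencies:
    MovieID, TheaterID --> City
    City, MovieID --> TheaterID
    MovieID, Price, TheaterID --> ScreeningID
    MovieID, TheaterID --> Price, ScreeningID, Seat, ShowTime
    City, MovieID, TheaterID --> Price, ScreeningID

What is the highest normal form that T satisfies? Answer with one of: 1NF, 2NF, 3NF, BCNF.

BCNF

Candidate keys: {City, MovieID}, {MovieID, TheaterID}. Prime attributes: {City, MovieID, TheaterID}.
Every FD has a superkey on the left, so the relation is in BCNF.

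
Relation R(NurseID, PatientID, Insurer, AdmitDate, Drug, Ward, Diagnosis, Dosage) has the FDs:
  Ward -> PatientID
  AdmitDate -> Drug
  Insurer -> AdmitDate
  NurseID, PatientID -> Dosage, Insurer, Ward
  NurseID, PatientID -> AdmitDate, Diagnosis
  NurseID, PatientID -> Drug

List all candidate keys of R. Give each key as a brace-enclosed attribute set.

{NurseID, PatientID}, {NurseID, Ward}

{NurseID} never appears on the right of any FD, so every key must include it.
{NurseID, PatientID}⁺ = {AdmitDate, Diagnosis, Dosage, Drug, Insurer, NurseID, PatientID, Ward}, which is every attribute, so {NurseID, PatientID} is a candidate key.
{NurseID, Ward}⁺ = {AdmitDate, Diagnosis, Dosage, Drug, Insurer, NurseID, PatientID, Ward}, which is every attribute, so {NurseID, Ward} is a candidate key.
Any other superkey properly contains one of these, so there are no further candidate keys.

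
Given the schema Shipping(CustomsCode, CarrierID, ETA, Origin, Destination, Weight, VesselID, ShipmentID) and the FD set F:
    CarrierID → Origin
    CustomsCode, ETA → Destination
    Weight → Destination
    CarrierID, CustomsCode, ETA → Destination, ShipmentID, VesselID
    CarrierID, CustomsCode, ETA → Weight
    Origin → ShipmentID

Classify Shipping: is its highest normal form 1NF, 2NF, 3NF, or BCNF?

Candidate key: {CarrierID, CustomsCode, ETA}. Prime attributes: {CarrierID, CustomsCode, ETA}.
CarrierID → Origin breaks BCNF: {CarrierID}⁺ = {CarrierID, Origin, ShipmentID}, so {CarrierID} is not a superkey.
Because {Origin} is non-prime and the left side of CarrierID → Origin is not a superkey, the relation is not in 3NF.
Since {CarrierID} ⊂ {CarrierID, CustomsCode, ETA} and {CarrierID}⁺ ⊇ {Origin, ShipmentID} with {Origin, ShipmentID} non-prime, there is a partial dependency; 2NF fails.

1NF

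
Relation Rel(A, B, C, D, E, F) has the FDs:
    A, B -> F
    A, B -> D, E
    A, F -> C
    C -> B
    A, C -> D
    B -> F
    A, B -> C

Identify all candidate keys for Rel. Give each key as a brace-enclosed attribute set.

{A, B}, {A, C}, {A, F}

Attributes never on any right-hand side: {A} — every candidate key must contain it.
{A, B}⁺ = {A, B, C, D, E, F}, which is every attribute, so {A, B} is a candidate key.
{A, C}⁺ = {A, B, C, D, E, F}, which is every attribute, so {A, C} is a candidate key.
{A, F}⁺ = {A, B, C, D, E, F}, which is every attribute, so {A, F} is a candidate key.
These are minimal and exhaustive — every other superkey contains one of them.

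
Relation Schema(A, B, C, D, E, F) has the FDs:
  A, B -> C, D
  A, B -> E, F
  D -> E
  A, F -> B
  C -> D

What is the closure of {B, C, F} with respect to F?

Start with {B, C, F}.
C -> D applies; add {D} → now {B, C, D, F}.
D -> E applies; add {E} → now {B, C, D, E, F}.
No further FD applies.

{B, C, D, E, F}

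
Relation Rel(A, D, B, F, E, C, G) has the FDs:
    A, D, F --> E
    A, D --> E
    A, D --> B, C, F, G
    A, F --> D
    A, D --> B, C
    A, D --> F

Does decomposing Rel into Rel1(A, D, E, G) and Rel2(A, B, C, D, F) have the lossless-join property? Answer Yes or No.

Yes

Common attributes: {A, D}; their closure is {A, B, C, D, E, F, G}.
This includes all of Rel1, so the common attributes are a superkey of Rel1 — the join is lossless.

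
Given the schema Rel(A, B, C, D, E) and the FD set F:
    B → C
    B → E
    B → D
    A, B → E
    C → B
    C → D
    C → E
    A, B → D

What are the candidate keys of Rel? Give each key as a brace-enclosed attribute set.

Attributes never on any right-hand side: {A} — every candidate key must contain it.
{A, B}⁺ = {A, B, C, D, E}, which is every attribute, so {A, B} is a candidate key.
{A, C}⁺ = {A, B, C, D, E}, which is every attribute, so {A, C} is a candidate key.
These are minimal and exhaustive — every other superkey contains one of them.

{A, B}, {A, C}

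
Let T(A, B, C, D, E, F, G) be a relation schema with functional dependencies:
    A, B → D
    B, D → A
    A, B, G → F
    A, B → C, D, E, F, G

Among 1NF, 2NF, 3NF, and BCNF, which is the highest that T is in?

BCNF

Candidate keys: {A, B}, {B, D}. Prime attributes: {A, B, D}.
The left-hand side of every FD is a superkey, so BCNF is satisfied.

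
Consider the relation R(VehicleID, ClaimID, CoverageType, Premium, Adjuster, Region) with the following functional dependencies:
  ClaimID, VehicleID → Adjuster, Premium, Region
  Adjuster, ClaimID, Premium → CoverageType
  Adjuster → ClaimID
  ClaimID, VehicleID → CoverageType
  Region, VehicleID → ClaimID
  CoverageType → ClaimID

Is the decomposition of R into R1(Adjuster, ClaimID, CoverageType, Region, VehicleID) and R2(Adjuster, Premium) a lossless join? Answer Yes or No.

Common attributes: {Adjuster}; their closure is {Adjuster, ClaimID}.
R1 ⊄ {Adjuster, ClaimID} and R2 ⊄ {Adjuster, ClaimID}, so the split is lossy.

No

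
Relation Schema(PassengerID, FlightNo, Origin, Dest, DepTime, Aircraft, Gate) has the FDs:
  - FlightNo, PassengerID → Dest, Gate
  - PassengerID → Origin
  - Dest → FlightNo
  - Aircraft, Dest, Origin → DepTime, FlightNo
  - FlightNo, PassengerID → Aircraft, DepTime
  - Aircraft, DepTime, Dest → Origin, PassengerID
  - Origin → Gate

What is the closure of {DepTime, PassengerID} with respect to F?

Start with {DepTime, PassengerID}.
PassengerID → Origin applies; add {Origin} → now {DepTime, Origin, PassengerID}.
Origin → Gate applies; add {Gate} → now {DepTime, Gate, Origin, PassengerID}.
No further FD applies.

{DepTime, Gate, Origin, PassengerID}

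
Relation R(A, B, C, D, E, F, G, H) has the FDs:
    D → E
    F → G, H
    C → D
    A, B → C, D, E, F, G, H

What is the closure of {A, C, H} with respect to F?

{A, C, D, E, H}

Start with {A, C, H}.
C → D applies; add {D} → now {A, C, D, H}.
D → E applies; add {E} → now {A, C, D, E, H}.
No further FD applies.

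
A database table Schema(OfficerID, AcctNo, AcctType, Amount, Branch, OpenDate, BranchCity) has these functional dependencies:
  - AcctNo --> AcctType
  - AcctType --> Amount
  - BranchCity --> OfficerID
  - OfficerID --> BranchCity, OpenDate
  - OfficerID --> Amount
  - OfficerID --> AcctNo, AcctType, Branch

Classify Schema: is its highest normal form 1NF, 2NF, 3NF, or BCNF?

Candidate keys: {BranchCity}, {OfficerID}. Prime attributes: {BranchCity, OfficerID}.
For AcctNo --> AcctType we have {AcctNo}⁺ = {AcctNo, AcctType, Amount}; {AcctNo} is not a superkey, so BCNF fails.
Because {AcctType} is non-prime and the left side of AcctNo --> AcctType is not a superkey, the relation is not in 3NF.
Every candidate key is a single attribute, so no partial dependency is possible; 2NF holds.

2NF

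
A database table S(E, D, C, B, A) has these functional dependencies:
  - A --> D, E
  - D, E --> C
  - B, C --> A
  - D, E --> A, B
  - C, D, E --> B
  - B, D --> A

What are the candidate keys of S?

Closure of {A} is {A, B, C, D, E}, the whole schema; {A} is a candidate key.
Closure of {B, C} is {A, B, C, D, E}, the whole schema; {B, C} is a candidate key.
Closure of {B, D} is {A, B, C, D, E}, the whole schema; {B, D} is a candidate key.
Closure of {D, E} is {A, B, C, D, E}, the whole schema; {D, E} is a candidate key.
Any other superkey properly contains one of these, so there are no further candidate keys.

{A}, {B, C}, {B, D}, {D, E}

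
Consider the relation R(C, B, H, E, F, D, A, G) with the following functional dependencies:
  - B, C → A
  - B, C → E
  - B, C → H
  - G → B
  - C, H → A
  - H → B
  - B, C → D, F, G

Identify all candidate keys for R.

Attributes never on any right-hand side: {C} — every candidate key must contain it.
Closure of {B, C} is {A, B, C, D, E, F, G, H}, the whole schema; {B, C} is a candidate key.
Closure of {C, G} is {A, B, C, D, E, F, G, H}, the whole schema; {C, G} is a candidate key.
Closure of {C, H} is {A, B, C, D, E, F, G, H}, the whole schema; {C, H} is a candidate key.
No proper subset of any of these is a key, and no other minimal superkey exists.

{B, C}, {C, G}, {C, H}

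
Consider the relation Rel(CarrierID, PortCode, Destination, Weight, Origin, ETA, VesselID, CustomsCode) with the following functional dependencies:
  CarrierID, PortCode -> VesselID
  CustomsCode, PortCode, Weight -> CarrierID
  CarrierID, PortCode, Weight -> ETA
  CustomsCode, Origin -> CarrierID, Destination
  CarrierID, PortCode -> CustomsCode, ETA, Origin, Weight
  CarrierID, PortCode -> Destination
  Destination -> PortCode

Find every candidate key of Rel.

{CarrierID, Destination}, {CarrierID, PortCode}, {CustomsCode, Destination, Weight}, {CustomsCode, Origin}, {CustomsCode, PortCode, Weight}

{CarrierID, Destination} is a candidate key since {CarrierID, Destination}⁺ = {CarrierID, CustomsCode, Destination, ETA, Origin, PortCode, VesselID, Weight} covers every attribute.
{CarrierID, PortCode} is a candidate key since {CarrierID, PortCode}⁺ = {CarrierID, CustomsCode, Destination, ETA, Origin, PortCode, VesselID, Weight} covers every attribute.
{CustomsCode, Origin} is a candidate key since {CustomsCode, Origin}⁺ = {CarrierID, CustomsCode, Destination, ETA, Origin, PortCode, VesselID, Weight} covers every attribute.
{CustomsCode, Destination, Weight} is a candidate key since {CustomsCode, Destination, Weight}⁺ = {CarrierID, CustomsCode, Destination, ETA, Origin, PortCode, VesselID, Weight} covers every attribute.
{CustomsCode, PortCode, Weight} is a candidate key since {CustomsCode, PortCode, Weight}⁺ = {CarrierID, CustomsCode, Destination, ETA, Origin, PortCode, VesselID, Weight} covers every attribute.
Any other superkey properly contains one of these, so there are no further candidate keys.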